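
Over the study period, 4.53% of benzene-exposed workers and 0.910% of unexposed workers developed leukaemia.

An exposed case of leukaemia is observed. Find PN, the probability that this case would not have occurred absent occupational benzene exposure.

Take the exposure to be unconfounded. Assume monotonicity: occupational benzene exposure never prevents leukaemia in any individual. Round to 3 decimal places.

p₁ = 0.0453, p₀ = 0.0091.
Under exogeneity and monotonicity, PN = (p₁ − p₀) / p₁.
PN = (0.0453 − 0.0091) / 0.0453 = 0.0362 / 0.0453 ≈ 0.7991

PN ≈ 0.799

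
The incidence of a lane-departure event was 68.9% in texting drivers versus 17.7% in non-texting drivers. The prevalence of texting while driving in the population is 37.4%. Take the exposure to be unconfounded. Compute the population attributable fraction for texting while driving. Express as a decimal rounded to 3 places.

p₁ = 0.689, p₀ = 0.177.
Overall risk P(Y=1) = π·p₁ + (1−π)·p₀ = 0.374×0.689 + 0.626×0.177 = 0.36849.
Under exogeneity, PAF = [P(Y=1) − p₀] / P(Y=1).
PAF = (0.36849 − 0.177) / 0.36849 ≈ 0.5197

PAF ≈ 0.520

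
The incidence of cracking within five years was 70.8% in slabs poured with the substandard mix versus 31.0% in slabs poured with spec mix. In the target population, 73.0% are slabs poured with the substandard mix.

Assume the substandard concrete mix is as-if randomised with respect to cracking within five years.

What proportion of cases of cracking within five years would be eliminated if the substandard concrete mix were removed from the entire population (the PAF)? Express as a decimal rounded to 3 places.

p₁ = 0.708, p₀ = 0.31.
Overall risk P(Y=1) = π·p₁ + (1−π)·p₀ = 0.73×0.708 + 0.27×0.31 = 0.60054.
Under exogeneity, PAF = [P(Y=1) − p₀] / P(Y=1).
PAF = (0.60054 − 0.31) / 0.60054 ≈ 0.4838

PAF ≈ 0.484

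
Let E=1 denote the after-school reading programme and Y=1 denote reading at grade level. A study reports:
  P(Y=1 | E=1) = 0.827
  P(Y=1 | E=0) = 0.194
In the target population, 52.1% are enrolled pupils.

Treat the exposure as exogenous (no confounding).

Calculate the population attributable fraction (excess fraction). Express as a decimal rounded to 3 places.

PAF ≈ 0.630

Let p₁ = 0.827, p₀ = 0.194.
Overall risk P(Y=1) = π·p₁ + (1−π)·p₀ = 0.521×0.827 + 0.479×0.194 = 0.52379.
Under exogeneity, PAF = [P(Y=1) − p₀] / P(Y=1).
PAF = (0.52379 − 0.194) / 0.52379 ≈ 0.6296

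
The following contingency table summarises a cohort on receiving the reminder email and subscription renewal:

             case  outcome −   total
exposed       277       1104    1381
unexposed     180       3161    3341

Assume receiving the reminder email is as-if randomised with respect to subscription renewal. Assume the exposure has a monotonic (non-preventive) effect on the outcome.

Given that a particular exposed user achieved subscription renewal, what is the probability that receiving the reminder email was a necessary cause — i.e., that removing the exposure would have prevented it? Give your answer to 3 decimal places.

p₁ = P(outcome | exposed) = 277/1381 = 0.20058
p₀ = P(outcome | unexposed) = 180/3341 = 0.053876
Under exogeneity and monotonicity, PN = (p₁ − p₀) / p₁.
PN = (0.20058 − 0.053876) / 0.20058 = 0.1467 / 0.20058 ≈ 0.7314

PN ≈ 0.731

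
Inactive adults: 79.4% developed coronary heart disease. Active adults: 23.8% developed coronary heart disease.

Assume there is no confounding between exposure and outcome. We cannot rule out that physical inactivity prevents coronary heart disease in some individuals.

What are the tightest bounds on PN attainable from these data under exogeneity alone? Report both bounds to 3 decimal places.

p₁ = 0.794, p₀ = 0.238.
Under exogeneity alone the bounds on PN are max{0,(p₁−p₀)/p₁} ≤ PN ≤ min{1,(1−p₀)/p₁}.
  lower = (p₁ − p₀)/p₁ = 0.556 / 0.794 ≈ 0.7003
  upper = min{1, (1 − p₀)/p₁} = 0.762 / 0.794 ≈ 0.9597

0.700 ≤ PN ≤ 0.960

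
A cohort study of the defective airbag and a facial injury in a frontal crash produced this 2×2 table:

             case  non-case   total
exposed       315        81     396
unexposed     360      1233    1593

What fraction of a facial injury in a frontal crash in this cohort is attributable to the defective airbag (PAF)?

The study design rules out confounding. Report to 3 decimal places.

p₁ = P(outcome | exposed) = 315/396 = 0.79545
p₀ = P(outcome | unexposed) = 360/1593 = 0.22599
Exposure prevalence π = 396/1989 = 0.1991; overall risk P(Y=1) = 0.33937.
Under exogeneity, PAF = [P(Y=1) − p₀]/P(Y=1).
PAF = (0.33937 − 0.22599) / 0.33937 ≈ 0.3341

PAF ≈ 0.334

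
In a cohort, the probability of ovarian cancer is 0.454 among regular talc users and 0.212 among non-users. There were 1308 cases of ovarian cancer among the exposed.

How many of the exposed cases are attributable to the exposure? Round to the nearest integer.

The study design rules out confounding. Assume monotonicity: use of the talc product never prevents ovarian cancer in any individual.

about 697 cases

Let p₁ = 0.454, p₀ = 0.212.
PN = (p₁ − p₀)/p₁ = (0.454 − 0.212) / 0.454 ≈ 0.53304.
Attributable cases ≈ PN × (exposed cases) = 0.53304 × 1308 ≈ 697.22.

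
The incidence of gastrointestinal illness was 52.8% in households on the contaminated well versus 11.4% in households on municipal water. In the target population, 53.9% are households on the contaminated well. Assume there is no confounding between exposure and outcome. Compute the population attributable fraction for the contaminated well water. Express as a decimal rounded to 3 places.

p₁ = 0.528, p₀ = 0.114.
Overall risk P(Y=1) = π·p₁ + (1−π)·p₀ = 0.539×0.528 + 0.461×0.114 = 0.33715.
Under exogeneity, PAF = [P(Y=1) − p₀] / P(Y=1).
PAF = (0.33715 − 0.114) / 0.33715 ≈ 0.6619

PAF ≈ 0.662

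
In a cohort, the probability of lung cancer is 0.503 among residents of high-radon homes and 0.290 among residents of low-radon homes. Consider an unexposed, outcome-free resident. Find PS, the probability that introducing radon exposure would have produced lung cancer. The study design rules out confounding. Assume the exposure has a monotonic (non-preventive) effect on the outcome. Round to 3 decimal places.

PS ≈ 0.300

Let p₁ = 0.503, p₀ = 0.29.
Under exogeneity and monotonicity, PS = (p₁ − p₀) / (1 − p₀).
PS = (0.503 − 0.29) / (1 − 0.29) = 0.213 / 0.71 ≈ 0.3000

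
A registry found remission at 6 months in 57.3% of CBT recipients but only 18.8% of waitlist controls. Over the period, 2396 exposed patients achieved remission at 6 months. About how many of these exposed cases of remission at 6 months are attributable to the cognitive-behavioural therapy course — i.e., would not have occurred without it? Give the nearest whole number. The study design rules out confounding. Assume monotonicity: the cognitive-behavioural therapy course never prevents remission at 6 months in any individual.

about 1610 cases

p₁ = 0.573, p₀ = 0.188.
PN = (p₁ − p₀)/p₁ = (0.573 − 0.188) / 0.573 ≈ 0.67190.
Attributable cases ≈ PN × (exposed cases) = 0.67190 × 2396 ≈ 1609.88.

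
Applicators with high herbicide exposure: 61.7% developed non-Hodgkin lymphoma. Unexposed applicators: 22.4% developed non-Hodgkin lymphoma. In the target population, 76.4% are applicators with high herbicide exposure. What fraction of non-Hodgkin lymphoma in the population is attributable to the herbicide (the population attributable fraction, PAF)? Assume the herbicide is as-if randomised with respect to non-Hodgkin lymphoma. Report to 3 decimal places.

p₁ = 0.617, p₀ = 0.224.
Overall risk P(Y=1) = π·p₁ + (1−π)·p₀ = 0.764×0.617 + 0.236×0.224 = 0.52425.
Under exogeneity, PAF = [P(Y=1) − p₀] / P(Y=1).
PAF = (0.52425 − 0.224) / 0.52425 ≈ 0.5727

PAF ≈ 0.573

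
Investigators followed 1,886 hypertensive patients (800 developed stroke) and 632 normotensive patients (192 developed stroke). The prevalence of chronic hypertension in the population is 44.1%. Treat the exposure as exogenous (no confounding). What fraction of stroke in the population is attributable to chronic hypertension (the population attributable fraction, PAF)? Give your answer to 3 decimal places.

PAF ≈ 0.149

p₁ = P(outcome | exposed) = 800/1886 = 0.42418
p₀ = P(outcome | unexposed) = 192/632 = 0.3038
Overall risk P(Y=1) = π·p₁ + (1−π)·p₀ = 0.441×0.42418 + 0.559×0.3038 = 0.35689.
Under exogeneity, PAF = [P(Y=1) − p₀] / P(Y=1).
PAF = (0.35689 − 0.3038) / 0.35689 ≈ 0.1488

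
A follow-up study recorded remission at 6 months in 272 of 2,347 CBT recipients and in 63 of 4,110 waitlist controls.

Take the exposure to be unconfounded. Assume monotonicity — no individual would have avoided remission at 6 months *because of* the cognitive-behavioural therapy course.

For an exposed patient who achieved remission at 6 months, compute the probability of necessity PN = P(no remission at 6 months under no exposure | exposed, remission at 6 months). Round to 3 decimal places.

p₁ = P(outcome | exposed) = 272/2347 = 0.11589
p₀ = P(outcome | unexposed) = 63/4110 = 0.015328
Under exogeneity and monotonicity, PN = (p₁ − p₀) / p₁.
PN = (0.11589 − 0.015328) / 0.11589 = 0.10056 / 0.11589 ≈ 0.8677

PN ≈ 0.868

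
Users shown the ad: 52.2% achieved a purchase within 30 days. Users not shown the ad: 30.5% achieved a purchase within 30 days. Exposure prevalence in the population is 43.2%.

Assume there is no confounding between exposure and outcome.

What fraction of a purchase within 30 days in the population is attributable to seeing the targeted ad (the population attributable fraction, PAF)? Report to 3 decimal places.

PAF ≈ 0.235

p₁ = 0.522, p₀ = 0.305.
Overall risk P(Y=1) = π·p₁ + (1−π)·p₀ = 0.432×0.522 + 0.568×0.305 = 0.39874.
Under exogeneity, PAF = [P(Y=1) − p₀] / P(Y=1).
PAF = (0.39874 − 0.305) / 0.39874 ≈ 0.2351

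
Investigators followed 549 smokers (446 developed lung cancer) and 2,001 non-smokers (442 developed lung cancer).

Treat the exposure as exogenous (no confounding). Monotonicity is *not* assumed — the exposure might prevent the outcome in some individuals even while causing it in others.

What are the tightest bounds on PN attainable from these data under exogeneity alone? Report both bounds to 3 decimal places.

p₁ = P(outcome | exposed) = 446/549 = 0.81239
p₀ = P(outcome | unexposed) = 442/2001 = 0.22089
Under exogeneity alone the bounds on PN are max{0,(p₁−p₀)/p₁} ≤ PN ≤ min{1,(1−p₀)/p₁}.
  lower = (p₁ − p₀)/p₁ = 0.5915 / 0.81239 ≈ 0.7281
  upper = min{1, (1 − p₀)/p₁} = 0.77911 / 0.81239 ≈ 0.9590

0.728 ≤ PN ≤ 0.959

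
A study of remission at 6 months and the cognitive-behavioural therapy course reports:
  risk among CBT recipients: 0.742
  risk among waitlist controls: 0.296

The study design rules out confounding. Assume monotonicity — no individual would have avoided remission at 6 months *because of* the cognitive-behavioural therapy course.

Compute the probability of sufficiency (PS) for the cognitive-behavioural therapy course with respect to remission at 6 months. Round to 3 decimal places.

Let p₁ = 0.742, p₀ = 0.296.
Under exogeneity and monotonicity, PS = (p₁ − p₀) / (1 − p₀).
PS = (0.742 − 0.296) / (1 − 0.296) = 0.446 / 0.704 ≈ 0.6335

PS ≈ 0.634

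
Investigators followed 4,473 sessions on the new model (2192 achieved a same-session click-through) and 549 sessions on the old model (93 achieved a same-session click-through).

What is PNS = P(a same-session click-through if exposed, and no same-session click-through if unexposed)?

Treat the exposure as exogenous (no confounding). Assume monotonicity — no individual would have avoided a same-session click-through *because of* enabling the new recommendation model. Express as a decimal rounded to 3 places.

PNS ≈ 0.321

p₁ = P(outcome | exposed) = 2192/4473 = 0.49005
p₀ = P(outcome | unexposed) = 93/549 = 0.1694
Under exogeneity and monotonicity, PNS = p₁ − p₀.
PNS = 0.49005 − 0.1694 = 0.32065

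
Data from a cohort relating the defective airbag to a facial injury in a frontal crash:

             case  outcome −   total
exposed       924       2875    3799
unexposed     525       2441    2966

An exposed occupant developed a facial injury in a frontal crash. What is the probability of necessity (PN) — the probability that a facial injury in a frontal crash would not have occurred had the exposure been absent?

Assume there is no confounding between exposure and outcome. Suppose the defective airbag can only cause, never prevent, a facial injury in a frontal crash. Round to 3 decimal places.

p₁ = P(outcome | exposed) = 924/3799 = 0.24322
p₀ = P(outcome | unexposed) = 525/2966 = 0.17701
Under exogeneity and monotonicity, PN = (p₁ − p₀)/p₁.
PN = (0.24322 − 0.17701) / 0.24322 ≈ 0.2722

PN ≈ 0.272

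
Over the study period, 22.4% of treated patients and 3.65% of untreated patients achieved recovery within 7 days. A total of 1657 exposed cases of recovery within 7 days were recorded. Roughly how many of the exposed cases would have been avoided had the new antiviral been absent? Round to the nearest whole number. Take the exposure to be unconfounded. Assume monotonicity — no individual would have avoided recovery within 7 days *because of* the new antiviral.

about 1387 cases

p₁ = 0.224, p₀ = 0.0365.
PN = (p₁ − p₀)/p₁ = (0.224 − 0.0365) / 0.224 ≈ 0.83705.
Attributable cases ≈ PN × (exposed cases) = 0.83705 × 1657 ≈ 1387.00.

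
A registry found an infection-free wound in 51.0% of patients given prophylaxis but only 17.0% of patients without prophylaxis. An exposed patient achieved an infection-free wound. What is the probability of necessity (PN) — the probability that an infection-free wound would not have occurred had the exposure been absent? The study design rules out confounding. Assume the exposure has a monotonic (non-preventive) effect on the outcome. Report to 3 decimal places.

PN ≈ 0.667

p₁ = 0.51, p₀ = 0.17.
Under exogeneity and monotonicity, PN = (p₁ − p₀) / p₁.
PN = (0.51 − 0.17) / 0.51 = 0.34 / 0.51 ≈ 0.6667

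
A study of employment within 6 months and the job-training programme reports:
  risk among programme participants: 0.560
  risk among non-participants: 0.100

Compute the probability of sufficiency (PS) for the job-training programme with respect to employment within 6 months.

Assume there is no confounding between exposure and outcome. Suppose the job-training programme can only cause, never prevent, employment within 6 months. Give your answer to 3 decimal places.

Let p₁ = 0.56, p₀ = 0.1.
Under exogeneity and monotonicity, PS = (p₁ − p₀) / (1 − p₀).
PS = (0.56 − 0.1) / (1 − 0.1) = 0.46 / 0.9 ≈ 0.5111

PS ≈ 0.511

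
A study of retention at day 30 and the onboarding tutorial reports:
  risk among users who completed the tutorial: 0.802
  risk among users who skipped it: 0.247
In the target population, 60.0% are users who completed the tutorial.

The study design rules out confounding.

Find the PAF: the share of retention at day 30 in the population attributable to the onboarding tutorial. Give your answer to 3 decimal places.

Let p₁ = 0.802, p₀ = 0.247.
Overall risk P(Y=1) = π·p₁ + (1−π)·p₀ = 0.6×0.802 + 0.4×0.247 = 0.58.
Under exogeneity, PAF = [P(Y=1) − p₀] / P(Y=1).
PAF = (0.58 − 0.247) / 0.58 ≈ 0.5741

PAF ≈ 0.574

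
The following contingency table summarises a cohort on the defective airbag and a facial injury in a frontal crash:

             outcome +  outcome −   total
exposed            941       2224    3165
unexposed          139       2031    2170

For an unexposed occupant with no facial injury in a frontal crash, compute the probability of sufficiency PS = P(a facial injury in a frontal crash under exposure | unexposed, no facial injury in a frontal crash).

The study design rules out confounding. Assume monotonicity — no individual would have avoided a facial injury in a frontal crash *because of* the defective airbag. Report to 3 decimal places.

p₁ = P(outcome | exposed) = 941/3165 = 0.29731
p₀ = P(outcome | unexposed) = 139/2170 = 0.064055
Under exogeneity and monotonicity, PS = (p₁ − p₀)/(1 − p₀).
PS = (0.29731 − 0.064055) / 0.93594 ≈ 0.2492

PS ≈ 0.249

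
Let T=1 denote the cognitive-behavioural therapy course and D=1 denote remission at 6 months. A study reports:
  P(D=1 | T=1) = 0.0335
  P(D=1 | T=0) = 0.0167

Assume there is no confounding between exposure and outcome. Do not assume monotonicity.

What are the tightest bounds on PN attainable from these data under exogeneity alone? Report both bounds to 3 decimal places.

0.501 ≤ PN ≤ 1.000

Let p₁ = 0.0335, p₀ = 0.0167.
Under exogeneity alone the bounds on PN are max{0,(p₁−p₀)/p₁} ≤ PN ≤ min{1,(1−p₀)/p₁}.
  lower = (p₁ − p₀)/p₁ = 0.0168 / 0.0335 ≈ 0.5015
  upper = min{1, (1 − p₀)/p₁} = 0.9833 / 0.0335 ≈ 29.3522 → capped at 1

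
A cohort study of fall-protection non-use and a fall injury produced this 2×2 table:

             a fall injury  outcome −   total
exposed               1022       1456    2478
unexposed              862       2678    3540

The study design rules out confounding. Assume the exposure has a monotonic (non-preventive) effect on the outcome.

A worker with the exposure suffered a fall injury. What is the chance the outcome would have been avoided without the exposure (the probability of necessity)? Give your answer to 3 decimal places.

PN ≈ 0.410

p₁ = P(outcome | exposed) = 1022/2478 = 0.41243
p₀ = P(outcome | unexposed) = 862/3540 = 0.2435
Under exogeneity and monotonicity, PN = (p₁ − p₀)/p₁.
PN = (0.41243 − 0.2435) / 0.41243 ≈ 0.4096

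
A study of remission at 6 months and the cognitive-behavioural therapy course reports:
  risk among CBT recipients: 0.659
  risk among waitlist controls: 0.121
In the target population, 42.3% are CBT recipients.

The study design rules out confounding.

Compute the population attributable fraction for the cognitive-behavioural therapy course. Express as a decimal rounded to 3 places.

Let p₁ = 0.659, p₀ = 0.121.
Overall risk P(Y=1) = π·p₁ + (1−π)·p₀ = 0.423×0.659 + 0.577×0.121 = 0.34857.
Under exogeneity, PAF = [P(Y=1) − p₀] / P(Y=1).
PAF = (0.34857 − 0.121) / 0.34857 ≈ 0.6529

PAF ≈ 0.653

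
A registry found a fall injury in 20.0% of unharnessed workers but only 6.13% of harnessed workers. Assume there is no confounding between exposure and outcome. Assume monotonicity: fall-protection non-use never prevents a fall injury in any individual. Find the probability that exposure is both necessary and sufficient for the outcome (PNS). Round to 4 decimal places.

p₁ = 0.2, p₀ = 0.0613.
Under exogeneity and monotonicity, PNS = p₁ − p₀.
PNS = 0.2 − 0.0613 = 0.1387

PNS ≈ 0.1387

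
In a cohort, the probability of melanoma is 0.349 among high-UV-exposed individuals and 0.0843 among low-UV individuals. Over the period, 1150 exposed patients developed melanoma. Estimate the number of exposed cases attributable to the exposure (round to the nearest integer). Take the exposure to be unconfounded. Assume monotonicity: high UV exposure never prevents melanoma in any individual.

Let p₁ = 0.349, p₀ = 0.0843.
PN = (p₁ − p₀)/p₁ = (0.349 − 0.0843) / 0.349 ≈ 0.75845.
Attributable cases ≈ PN × (exposed cases) = 0.75845 × 1150 ≈ 872.22.

about 872 cases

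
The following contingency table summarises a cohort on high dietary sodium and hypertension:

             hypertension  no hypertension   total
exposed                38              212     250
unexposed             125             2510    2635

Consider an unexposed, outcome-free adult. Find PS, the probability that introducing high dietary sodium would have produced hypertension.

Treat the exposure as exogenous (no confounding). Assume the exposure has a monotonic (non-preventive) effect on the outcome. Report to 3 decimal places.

PS ≈ 0.110

p₁ = P(outcome | exposed) = 38/250 = 0.152
p₀ = P(outcome | unexposed) = 125/2635 = 0.047438
Under exogeneity and monotonicity, PS = (p₁ − p₀) / (1 − p₀).
PS = (0.152 − 0.047438) / (1 − 0.047438) = 0.10456 / 0.95256 ≈ 0.1098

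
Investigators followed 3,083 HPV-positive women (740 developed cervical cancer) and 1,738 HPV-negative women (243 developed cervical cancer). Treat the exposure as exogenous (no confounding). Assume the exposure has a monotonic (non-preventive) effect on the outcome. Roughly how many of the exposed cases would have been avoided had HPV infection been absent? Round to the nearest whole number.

p₁ = P(outcome | exposed) = 740/3083 = 0.24003
p₀ = P(outcome | unexposed) = 243/1738 = 0.13982
PN = (p₁ − p₀)/p₁ = (0.24003 − 0.13982) / 0.24003 ≈ 0.41750.
Attributable cases ≈ PN × (exposed cases) = 0.41750 × 740 ≈ 308.95.

about 309 cases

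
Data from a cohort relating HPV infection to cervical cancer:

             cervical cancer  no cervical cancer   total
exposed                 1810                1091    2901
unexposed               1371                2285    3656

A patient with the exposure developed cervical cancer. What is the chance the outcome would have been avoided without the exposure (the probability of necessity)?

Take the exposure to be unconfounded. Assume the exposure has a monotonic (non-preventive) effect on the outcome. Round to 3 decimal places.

p₁ = P(outcome | exposed) = 1810/2901 = 0.62392
p₀ = P(outcome | unexposed) = 1371/3656 = 0.375
Under exogeneity and monotonicity, PN = (p₁ − p₀) / p₁.
PN = (0.62392 − 0.375) / 0.62392 = 0.24892 / 0.62392 ≈ 0.3990

PN ≈ 0.399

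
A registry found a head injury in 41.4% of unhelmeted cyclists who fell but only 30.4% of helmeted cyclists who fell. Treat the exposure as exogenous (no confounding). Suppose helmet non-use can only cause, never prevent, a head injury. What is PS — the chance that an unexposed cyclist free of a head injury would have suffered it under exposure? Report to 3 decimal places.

PS ≈ 0.158

p₁ = 0.414, p₀ = 0.304.
Under exogeneity and monotonicity, PS = (p₁ − p₀) / (1 − p₀).
PS = (0.414 − 0.304) / (1 − 0.304) = 0.11 / 0.696 ≈ 0.1580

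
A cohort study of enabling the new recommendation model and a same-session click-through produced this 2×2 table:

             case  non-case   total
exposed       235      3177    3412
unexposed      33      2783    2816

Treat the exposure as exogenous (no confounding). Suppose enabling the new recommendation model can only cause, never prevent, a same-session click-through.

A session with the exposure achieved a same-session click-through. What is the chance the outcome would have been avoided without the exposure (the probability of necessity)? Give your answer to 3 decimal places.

p₁ = P(outcome | exposed) = 235/3412 = 0.068875
p₀ = P(outcome | unexposed) = 33/2816 = 0.011719
Under exogeneity and monotonicity, PN = (p₁ − p₀)/p₁.
PN = (0.068875 − 0.011719) / 0.068875 ≈ 0.8299

PN ≈ 0.830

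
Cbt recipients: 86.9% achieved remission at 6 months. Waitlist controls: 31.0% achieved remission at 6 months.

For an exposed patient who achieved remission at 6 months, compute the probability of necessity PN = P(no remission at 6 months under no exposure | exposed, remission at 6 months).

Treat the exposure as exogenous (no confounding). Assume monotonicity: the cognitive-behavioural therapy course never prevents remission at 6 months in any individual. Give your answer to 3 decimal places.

p₁ = 0.869, p₀ = 0.31.
Under exogeneity and monotonicity, PN = (p₁ − p₀) / p₁.
PN = (0.869 − 0.31) / 0.869 = 0.559 / 0.869 ≈ 0.6433

PN ≈ 0.643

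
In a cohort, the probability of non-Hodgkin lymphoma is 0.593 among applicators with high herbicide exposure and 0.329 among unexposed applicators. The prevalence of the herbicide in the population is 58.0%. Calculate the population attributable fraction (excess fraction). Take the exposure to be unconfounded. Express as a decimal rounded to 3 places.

Let p₁ = 0.593, p₀ = 0.329.
Overall risk P(Y=1) = π·p₁ + (1−π)·p₀ = 0.58×0.593 + 0.42×0.329 = 0.48212.
Under exogeneity, PAF = [P(Y=1) − p₀] / P(Y=1).
PAF = (0.48212 − 0.329) / 0.48212 ≈ 0.3176

PAF ≈ 0.318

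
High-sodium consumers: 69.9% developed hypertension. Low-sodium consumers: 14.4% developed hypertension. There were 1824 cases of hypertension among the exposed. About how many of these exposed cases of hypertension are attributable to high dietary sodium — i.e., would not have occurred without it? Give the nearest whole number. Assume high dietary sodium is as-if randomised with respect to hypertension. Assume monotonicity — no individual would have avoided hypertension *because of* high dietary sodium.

p₁ = 0.699, p₀ = 0.144.
PN = (p₁ − p₀)/p₁ = (0.699 − 0.144) / 0.699 ≈ 0.79399.
Attributable cases ≈ PN × (exposed cases) = 0.79399 × 1824 ≈ 1448.24.

about 1448 cases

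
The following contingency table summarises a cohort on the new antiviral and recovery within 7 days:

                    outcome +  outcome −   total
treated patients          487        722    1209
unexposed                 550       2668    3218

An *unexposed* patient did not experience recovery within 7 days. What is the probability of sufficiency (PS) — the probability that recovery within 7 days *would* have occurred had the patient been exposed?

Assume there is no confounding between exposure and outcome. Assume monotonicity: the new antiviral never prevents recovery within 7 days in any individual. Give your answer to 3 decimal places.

PS ≈ 0.280

p₁ = P(outcome | exposed) = 487/1209 = 0.40281
p₀ = P(outcome | unexposed) = 550/3218 = 0.17091
Under exogeneity and monotonicity, PS = (p₁ − p₀)/(1 − p₀).
PS = (0.40281 − 0.17091) / 0.82909 ≈ 0.2797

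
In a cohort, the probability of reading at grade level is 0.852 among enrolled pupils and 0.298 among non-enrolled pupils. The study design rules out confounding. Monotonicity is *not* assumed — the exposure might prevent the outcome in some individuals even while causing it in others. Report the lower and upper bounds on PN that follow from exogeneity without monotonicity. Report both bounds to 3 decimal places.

0.650 ≤ PN ≤ 0.824

Let p₁ = 0.852, p₀ = 0.298.
Under exogeneity alone the bounds on PN are max{0,(p₁−p₀)/p₁} ≤ PN ≤ min{1,(1−p₀)/p₁}.
  lower = (p₁ − p₀)/p₁ = 0.554 / 0.852 ≈ 0.6502
  upper = min{1, (1 − p₀)/p₁} = 0.702 / 0.852 ≈ 0.8239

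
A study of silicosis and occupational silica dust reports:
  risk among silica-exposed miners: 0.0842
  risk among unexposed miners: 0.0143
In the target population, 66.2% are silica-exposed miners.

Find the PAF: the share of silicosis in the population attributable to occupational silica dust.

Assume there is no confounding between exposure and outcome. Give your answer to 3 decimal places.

PAF ≈ 0.764

Let p₁ = 0.0842, p₀ = 0.0143.
Overall risk P(Y=1) = π·p₁ + (1−π)·p₀ = 0.662×0.0842 + 0.338×0.0143 = 0.060574.
Under exogeneity, PAF = [P(Y=1) − p₀] / P(Y=1).
PAF = (0.060574 − 0.0143) / 0.060574 ≈ 0.7639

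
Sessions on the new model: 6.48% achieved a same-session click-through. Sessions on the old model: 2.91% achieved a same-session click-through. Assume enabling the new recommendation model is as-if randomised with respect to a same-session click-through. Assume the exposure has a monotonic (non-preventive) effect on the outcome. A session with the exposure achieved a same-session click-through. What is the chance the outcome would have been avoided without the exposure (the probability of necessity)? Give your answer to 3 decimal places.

p₁ = 0.0648, p₀ = 0.0291.
Under exogeneity and monotonicity, PN = (p₁ − p₀) / p₁.
PN = (0.0648 − 0.0291) / 0.0648 = 0.0357 / 0.0648 ≈ 0.5509

PN ≈ 0.551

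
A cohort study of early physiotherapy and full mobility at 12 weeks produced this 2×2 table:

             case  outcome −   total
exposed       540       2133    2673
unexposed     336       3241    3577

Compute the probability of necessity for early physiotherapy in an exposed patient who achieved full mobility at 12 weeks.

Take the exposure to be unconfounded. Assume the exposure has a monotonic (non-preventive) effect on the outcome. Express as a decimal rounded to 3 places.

PN ≈ 0.535

p₁ = P(outcome | exposed) = 540/2673 = 0.20202
p₀ = P(outcome | unexposed) = 336/3577 = 0.093933
Under exogeneity and monotonicity, PN = (p₁ − p₀)/p₁.
PN = (0.20202 − 0.093933) / 0.20202 ≈ 0.5350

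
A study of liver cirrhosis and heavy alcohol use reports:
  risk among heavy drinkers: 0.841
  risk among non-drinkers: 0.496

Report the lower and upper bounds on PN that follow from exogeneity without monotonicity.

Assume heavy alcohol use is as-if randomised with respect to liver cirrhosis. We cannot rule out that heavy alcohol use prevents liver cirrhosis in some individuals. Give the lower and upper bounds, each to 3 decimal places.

Let p₁ = 0.841, p₀ = 0.496.
Under exogeneity alone the bounds on PN are max{0,(p₁−p₀)/p₁} ≤ PN ≤ min{1,(1−p₀)/p₁}.
  lower = (p₁ − p₀)/p₁ = 0.345 / 0.841 ≈ 0.4102
  upper = min{1, (1 − p₀)/p₁} = 0.504 / 0.841 ≈ 0.5993

0.410 ≤ PN ≤ 0.599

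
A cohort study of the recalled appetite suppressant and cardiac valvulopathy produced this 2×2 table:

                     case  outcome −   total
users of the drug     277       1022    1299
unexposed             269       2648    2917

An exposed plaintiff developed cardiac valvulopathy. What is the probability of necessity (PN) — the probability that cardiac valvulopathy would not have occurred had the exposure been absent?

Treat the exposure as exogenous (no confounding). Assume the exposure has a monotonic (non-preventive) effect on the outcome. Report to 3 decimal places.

p₁ = P(outcome | exposed) = 277/1299 = 0.21324
p₀ = P(outcome | unexposed) = 269/2917 = 0.092218
Under exogeneity and monotonicity, PN = (p₁ − p₀) / p₁.
PN = (0.21324 − 0.092218) / 0.21324 = 0.12102 / 0.21324 ≈ 0.5675

PN ≈ 0.568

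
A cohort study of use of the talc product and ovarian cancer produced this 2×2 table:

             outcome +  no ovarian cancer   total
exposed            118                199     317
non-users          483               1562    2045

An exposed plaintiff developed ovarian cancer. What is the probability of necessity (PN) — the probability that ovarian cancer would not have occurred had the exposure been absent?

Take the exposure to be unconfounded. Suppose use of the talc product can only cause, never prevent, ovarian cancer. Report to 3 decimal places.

p₁ = P(outcome | exposed) = 118/317 = 0.37224
p₀ = P(outcome | unexposed) = 483/2045 = 0.23619
Under exogeneity and monotonicity, PN = (p₁ − p₀)/p₁.
PN = (0.37224 − 0.23619) / 0.37224 ≈ 0.3655

PN ≈ 0.366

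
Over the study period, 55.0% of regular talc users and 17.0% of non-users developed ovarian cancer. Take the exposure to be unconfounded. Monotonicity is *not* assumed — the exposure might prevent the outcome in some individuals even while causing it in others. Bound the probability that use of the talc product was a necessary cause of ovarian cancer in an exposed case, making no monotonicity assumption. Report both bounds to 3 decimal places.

0.691 ≤ PN ≤ 1.000

p₁ = 0.55, p₀ = 0.17.
Under exogeneity alone the bounds on PN are max{0,(p₁−p₀)/p₁} ≤ PN ≤ min{1,(1−p₀)/p₁}.
  lower = (p₁ − p₀)/p₁ = 0.38 / 0.55 ≈ 0.6909
  upper = min{1, (1 − p₀)/p₁} = 0.83 / 0.55 ≈ 1.5091 → capped at 1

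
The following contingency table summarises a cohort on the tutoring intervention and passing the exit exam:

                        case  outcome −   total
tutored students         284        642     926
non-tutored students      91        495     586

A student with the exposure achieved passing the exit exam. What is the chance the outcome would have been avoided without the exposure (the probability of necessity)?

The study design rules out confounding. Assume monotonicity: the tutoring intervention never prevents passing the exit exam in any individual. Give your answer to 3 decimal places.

PN ≈ 0.494

p₁ = P(outcome | exposed) = 284/926 = 0.3067
p₀ = P(outcome | unexposed) = 91/586 = 0.15529
Under exogeneity and monotonicity, PN = (p₁ − p₀)/p₁.
PN = (0.3067 − 0.15529) / 0.3067 ≈ 0.4937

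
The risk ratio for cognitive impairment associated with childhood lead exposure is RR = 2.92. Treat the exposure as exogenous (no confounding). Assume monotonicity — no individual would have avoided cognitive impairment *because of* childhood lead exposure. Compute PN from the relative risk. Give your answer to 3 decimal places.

PN ≈ 0.658

Under exogeneity and monotonicity, PN = (RR − 1) / RR = 1 − 1/RR.
PN = (2.92 − 1) / 2.92 = 1.92 / 2.92 ≈ 0.6575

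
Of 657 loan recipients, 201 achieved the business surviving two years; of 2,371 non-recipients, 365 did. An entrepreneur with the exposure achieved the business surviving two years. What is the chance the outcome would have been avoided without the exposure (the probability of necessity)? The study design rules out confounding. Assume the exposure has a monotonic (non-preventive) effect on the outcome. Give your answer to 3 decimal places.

PN ≈ 0.497

p₁ = P(outcome | exposed) = 201/657 = 0.30594
p₀ = P(outcome | unexposed) = 365/2371 = 0.15394
Under exogeneity and monotonicity, PN = (p₁ − p₀) / p₁.
PN = (0.30594 − 0.15394) / 0.30594 = 0.15199 / 0.30594 ≈ 0.4968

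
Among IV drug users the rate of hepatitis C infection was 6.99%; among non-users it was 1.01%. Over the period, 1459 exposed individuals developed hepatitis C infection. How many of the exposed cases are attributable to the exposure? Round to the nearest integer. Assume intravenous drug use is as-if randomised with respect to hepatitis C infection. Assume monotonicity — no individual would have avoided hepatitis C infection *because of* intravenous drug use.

p₁ = 0.0699, p₀ = 0.0101.
PN = (p₁ − p₀)/p₁ = (0.0699 − 0.0101) / 0.0699 ≈ 0.85551.
Attributable cases ≈ PN × (exposed cases) = 0.85551 × 1459 ≈ 1248.19.

about 1248 cases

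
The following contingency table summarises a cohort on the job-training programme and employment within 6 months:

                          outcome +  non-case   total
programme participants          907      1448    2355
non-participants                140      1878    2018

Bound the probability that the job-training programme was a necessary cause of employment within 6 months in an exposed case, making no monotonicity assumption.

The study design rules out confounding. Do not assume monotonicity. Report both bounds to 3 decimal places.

0.820 ≤ PN ≤ 1.000

p₁ = P(outcome | exposed) = 907/2355 = 0.38514
p₀ = P(outcome | unexposed) = 140/2018 = 0.069376
Under exogeneity alone the bounds on PN are max{0,(p₁−p₀)/p₁} ≤ PN ≤ min{1,(1−p₀)/p₁}.
  lower = (p₁ − p₀)/p₁ = 0.31576 / 0.38514 ≈ 0.8199
  upper = min{1, (1 − p₀)/p₁} = 0.93062 / 0.38514 ≈ 2.4163 → capped at 1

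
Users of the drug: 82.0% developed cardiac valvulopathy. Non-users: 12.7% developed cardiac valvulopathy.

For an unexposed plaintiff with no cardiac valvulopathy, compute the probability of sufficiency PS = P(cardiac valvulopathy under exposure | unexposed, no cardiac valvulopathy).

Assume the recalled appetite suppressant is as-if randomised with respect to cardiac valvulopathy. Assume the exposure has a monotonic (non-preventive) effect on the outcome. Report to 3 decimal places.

p₁ = 0.82, p₀ = 0.127.
Under exogeneity and monotonicity, PS = (p₁ − p₀) / (1 − p₀).
PS = (0.82 − 0.127) / (1 − 0.127) = 0.693 / 0.873 ≈ 0.7938

PS ≈ 0.794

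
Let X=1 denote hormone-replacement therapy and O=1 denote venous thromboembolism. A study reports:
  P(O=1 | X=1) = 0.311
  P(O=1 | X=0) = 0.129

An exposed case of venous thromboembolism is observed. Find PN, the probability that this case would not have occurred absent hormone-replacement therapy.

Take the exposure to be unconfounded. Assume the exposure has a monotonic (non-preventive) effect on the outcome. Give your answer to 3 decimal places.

Let p₁ = 0.311, p₀ = 0.129.
Under exogeneity and monotonicity, PN = (p₁ − p₀) / p₁.
PN = (0.311 − 0.129) / 0.311 = 0.182 / 0.311 ≈ 0.5852

PN ≈ 0.585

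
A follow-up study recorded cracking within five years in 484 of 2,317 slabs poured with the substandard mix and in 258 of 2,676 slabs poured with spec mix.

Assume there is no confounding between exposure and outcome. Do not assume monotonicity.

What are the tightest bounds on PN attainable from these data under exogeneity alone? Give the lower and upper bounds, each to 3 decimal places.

p₁ = P(outcome | exposed) = 484/2317 = 0.20889
p₀ = P(outcome | unexposed) = 258/2676 = 0.096413
Under exogeneity alone the bounds on PN are max{0,(p₁−p₀)/p₁} ≤ PN ≤ min{1,(1−p₀)/p₁}.
  lower = (p₁ − p₀)/p₁ = 0.11248 / 0.20889 ≈ 0.5385
  upper = min{1, (1 − p₀)/p₁} = 0.90359 / 0.20889 ≈ 4.3256 → capped at 1

0.538 ≤ PN ≤ 1.000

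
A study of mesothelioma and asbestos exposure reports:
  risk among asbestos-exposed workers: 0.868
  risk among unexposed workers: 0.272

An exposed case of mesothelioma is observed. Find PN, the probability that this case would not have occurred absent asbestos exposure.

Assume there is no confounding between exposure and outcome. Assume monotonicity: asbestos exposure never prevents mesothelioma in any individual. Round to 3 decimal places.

Let p₁ = 0.868, p₀ = 0.272.
Under exogeneity and monotonicity, PN = (p₁ − p₀) / p₁.
PN = (0.868 − 0.272) / 0.868 = 0.596 / 0.868 ≈ 0.6866

PN ≈ 0.687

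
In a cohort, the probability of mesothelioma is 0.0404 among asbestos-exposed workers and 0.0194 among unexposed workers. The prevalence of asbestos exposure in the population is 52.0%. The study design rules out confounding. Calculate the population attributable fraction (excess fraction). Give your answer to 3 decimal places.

PAF ≈ 0.360

Let p₁ = 0.0404, p₀ = 0.0194.
Overall risk P(Y=1) = π·p₁ + (1−π)·p₀ = 0.52×0.0404 + 0.48×0.0194 = 0.03032.
Under exogeneity, PAF = [P(Y=1) − p₀] / P(Y=1).
PAF = (0.03032 − 0.0194) / 0.03032 ≈ 0.3602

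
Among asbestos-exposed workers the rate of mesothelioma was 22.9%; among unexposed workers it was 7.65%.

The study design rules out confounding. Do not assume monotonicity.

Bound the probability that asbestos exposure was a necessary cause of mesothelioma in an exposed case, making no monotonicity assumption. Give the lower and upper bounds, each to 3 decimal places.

0.666 ≤ PN ≤ 1.000

p₁ = 0.229, p₀ = 0.0765.
Under exogeneity alone the bounds on PN are max{0,(p₁−p₀)/p₁} ≤ PN ≤ min{1,(1−p₀)/p₁}.
  lower = (p₁ − p₀)/p₁ = 0.1525 / 0.229 ≈ 0.6659
  upper = min{1, (1 − p₀)/p₁} = 0.9235 / 0.229 ≈ 4.0328 → capped at 1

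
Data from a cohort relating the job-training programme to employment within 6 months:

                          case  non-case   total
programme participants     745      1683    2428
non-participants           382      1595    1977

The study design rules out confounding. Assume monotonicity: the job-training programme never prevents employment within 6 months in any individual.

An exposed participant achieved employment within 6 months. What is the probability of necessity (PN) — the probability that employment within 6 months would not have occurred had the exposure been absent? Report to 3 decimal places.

p₁ = P(outcome | exposed) = 745/2428 = 0.30684
p₀ = P(outcome | unexposed) = 382/1977 = 0.19322
Under exogeneity and monotonicity, PN = (p₁ − p₀) / p₁.
PN = (0.30684 − 0.19322) / 0.30684 = 0.11361 / 0.30684 ≈ 0.3703

PN ≈ 0.370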